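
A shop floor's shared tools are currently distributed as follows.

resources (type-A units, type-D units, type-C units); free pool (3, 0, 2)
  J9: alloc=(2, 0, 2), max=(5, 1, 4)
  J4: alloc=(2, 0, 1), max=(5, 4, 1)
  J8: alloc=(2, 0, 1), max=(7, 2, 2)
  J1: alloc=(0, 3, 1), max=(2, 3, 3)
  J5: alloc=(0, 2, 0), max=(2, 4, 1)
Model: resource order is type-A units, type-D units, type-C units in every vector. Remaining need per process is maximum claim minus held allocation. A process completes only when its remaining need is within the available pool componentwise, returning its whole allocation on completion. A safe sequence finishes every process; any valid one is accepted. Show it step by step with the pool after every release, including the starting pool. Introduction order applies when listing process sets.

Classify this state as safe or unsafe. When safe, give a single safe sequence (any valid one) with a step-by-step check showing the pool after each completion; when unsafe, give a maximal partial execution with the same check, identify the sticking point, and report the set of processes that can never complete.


SAFE — a valid safe sequence is J1, J9, J8, J5, J4.
Key observation: the order's first zero-slack moment is J1 ((2, 0, 2) needed, (3, 0, 2) free — a requested resource with nothing to spare).
Step-by-step check:
  pool = (3, 0, 2)
  J1 needs (2, 0, 2) <= (3, 0, 2) -> finishes; pool += (0, 3, 1) = (3, 3, 3)
  J9 needs (3, 1, 2) <= (3, 3, 3) -> finishes; pool += (2, 0, 2) = (5, 3, 5)
  J8 needs (5, 2, 1) <= (5, 3, 5) -> finishes; pool += (2, 0, 1) = (7, 3, 6)
  J5 needs (2, 2, 1) <= (7, 3, 6) -> finishes; pool += (0, 2, 0) = (7, 5, 6)
  J4 needs (3, 4, 0) <= (7, 5, 6) -> finishes; pool += (2, 0, 1) = (9, 5, 7)


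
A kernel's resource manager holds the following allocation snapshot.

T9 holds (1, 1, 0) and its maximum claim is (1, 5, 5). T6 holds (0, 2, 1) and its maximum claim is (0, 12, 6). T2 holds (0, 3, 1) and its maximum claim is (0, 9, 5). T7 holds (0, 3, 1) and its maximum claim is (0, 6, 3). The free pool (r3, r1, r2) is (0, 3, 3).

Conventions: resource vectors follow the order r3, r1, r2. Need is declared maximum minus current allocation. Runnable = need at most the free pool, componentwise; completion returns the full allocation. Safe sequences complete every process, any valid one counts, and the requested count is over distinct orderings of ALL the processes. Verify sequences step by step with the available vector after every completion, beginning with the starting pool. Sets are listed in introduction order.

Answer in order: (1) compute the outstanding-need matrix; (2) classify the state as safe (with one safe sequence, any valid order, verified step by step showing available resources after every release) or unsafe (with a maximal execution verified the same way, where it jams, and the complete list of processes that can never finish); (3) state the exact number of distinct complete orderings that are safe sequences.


(1) Outstanding need per process (order r3, r1, r2):
  T9: (0, 4, 5)
  T6: (0, 10, 5)
  T2: (0, 6, 4)
  T7: (0, 3, 2)
(2) The state is SAFE; one workable sequence: T7, T2, T9, T6.
Key observation: T7 is the earliest step where a requested resource binds exactly: need (0, 3, 2), pool (0, 3, 3) at its turn.
Verifying each step:
  pool = (0, 3, 3)
  run T7 (needs (0, 3, 2), free (0, 3, 3)); after release of (0, 3, 1) the pool is (0, 6, 4)
  run T2 (needs (0, 6, 4), free (0, 6, 4)); after release of (0, 3, 1) the pool is (0, 9, 5)
  run T9 (needs (0, 4, 5), free (0, 9, 5)); after release of (1, 1, 0) the pool is (1, 10, 5)
  run T6 (needs (0, 10, 5), free (1, 10, 5)); after release of (0, 2, 1) the pool is (1, 12, 6)
(3) Precisely 1 of the possible complete orderings is a safe sequence.


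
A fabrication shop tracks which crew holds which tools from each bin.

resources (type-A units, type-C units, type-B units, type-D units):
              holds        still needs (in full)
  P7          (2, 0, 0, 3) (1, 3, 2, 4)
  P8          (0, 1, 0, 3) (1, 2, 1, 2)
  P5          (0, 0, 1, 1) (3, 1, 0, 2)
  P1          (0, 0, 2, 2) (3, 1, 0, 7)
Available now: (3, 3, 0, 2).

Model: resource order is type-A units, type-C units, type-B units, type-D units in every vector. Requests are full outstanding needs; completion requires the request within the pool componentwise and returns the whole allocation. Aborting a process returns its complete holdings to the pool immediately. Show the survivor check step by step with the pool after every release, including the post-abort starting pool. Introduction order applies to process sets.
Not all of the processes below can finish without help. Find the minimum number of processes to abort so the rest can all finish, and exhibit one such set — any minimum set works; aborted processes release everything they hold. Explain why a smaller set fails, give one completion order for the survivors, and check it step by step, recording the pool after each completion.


The answer: abort P7.
Key observation: P1 was stuck for good until P7 gave back (2, 0, 0, 3); in the order shown it finishes at step 3.
Minimality: the empty abort set fails — the state is deadlocked as it stands.
One survivor order: P5, P8, P1. Check, step by step (post-abort pool first):
  pool = (5, 3, 0, 5)
  run P5 (needs (3, 1, 0, 2), free (5, 3, 0, 5)); after release of (0, 0, 1, 1) the pool is (5, 3, 1, 6)
  run P8 (needs (1, 2, 1, 2), free (5, 3, 1, 6)); after release of (0, 1, 0, 3) the pool is (5, 4, 1, 9)
  run P1 (needs (3, 1, 0, 7), free (5, 4, 1, 9)); after release of (0, 0, 2, 2) the pool is (5, 4, 3, 11)


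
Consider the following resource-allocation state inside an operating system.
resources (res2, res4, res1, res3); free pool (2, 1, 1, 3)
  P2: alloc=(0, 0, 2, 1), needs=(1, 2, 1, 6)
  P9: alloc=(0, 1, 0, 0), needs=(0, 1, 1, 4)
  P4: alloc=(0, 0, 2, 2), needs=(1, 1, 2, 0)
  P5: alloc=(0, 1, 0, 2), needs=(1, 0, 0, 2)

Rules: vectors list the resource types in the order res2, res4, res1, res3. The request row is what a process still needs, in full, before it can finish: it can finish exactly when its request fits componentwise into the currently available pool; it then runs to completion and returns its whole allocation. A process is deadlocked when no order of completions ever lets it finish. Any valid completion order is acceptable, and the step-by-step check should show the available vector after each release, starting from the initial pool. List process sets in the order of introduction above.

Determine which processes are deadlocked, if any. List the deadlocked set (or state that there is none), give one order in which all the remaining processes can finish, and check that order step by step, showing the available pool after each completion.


Deadlocked set: P2 and P4.
Key observation: after P5, P9 the pool peaks at (2, 3, 1, 5), and each blocked process is short somewhere: P2 on res3; P4 on res1.
A valid finishing order for the others: P5, P9. Walking it through:
  pool = (2, 1, 1, 3)
  P5 needs (1, 0, 0, 2) <= (2, 1, 1, 3) -> finishes; pool += (0, 1, 0, 2) = (2, 2, 1, 5)
  P9 needs (0, 1, 1, 4) <= (2, 2, 1, 5) -> finishes; pool += (0, 1, 0, 0) = (2, 3, 1, 5)
None of the blocked processes ever fits:
  P2 still needs (1, 2, 1, 6) but only (2, 3, 1, 5) is free — short on res3
  P4 still needs (1, 1, 2, 0) but only (2, 3, 1, 5) is free — short on res1


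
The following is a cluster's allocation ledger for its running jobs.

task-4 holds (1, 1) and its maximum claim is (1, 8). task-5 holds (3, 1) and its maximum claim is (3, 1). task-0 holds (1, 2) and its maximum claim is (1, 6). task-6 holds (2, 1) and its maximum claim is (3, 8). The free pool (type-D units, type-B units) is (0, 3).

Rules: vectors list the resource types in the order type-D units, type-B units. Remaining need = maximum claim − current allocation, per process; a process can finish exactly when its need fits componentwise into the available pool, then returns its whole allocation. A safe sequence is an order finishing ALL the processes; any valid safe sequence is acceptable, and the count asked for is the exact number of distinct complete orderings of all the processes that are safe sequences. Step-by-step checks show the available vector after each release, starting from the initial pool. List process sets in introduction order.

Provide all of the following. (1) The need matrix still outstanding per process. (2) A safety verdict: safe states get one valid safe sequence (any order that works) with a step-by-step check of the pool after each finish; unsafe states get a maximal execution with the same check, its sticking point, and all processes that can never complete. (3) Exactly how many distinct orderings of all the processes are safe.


(1) Remaining need (order type-D units, type-B units):
  task-4: (0, 7)
  task-5: (0, 0)
  task-0: (0, 4)
  task-6: (1, 7)
(2) UNSAFE — no complete ordering exists.
Key observation: once task-5, task-0 finish, the pool peaks at (4, 6) — and every remaining process still needs more type-B units than that.
The run task-5, task-0 cannot be extended any further. Check, step by step:
  pool = (0, 3)
  task-5: need (0, 0) fits (0, 3); releases (3, 1), pool now (3, 4)
  task-0: need (0, 4) fits (3, 4); releases (1, 2), pool now (4, 6)
  blocked: task-4 wants (0, 7), pool (4, 6) — not enough type-B units
  blocked: task-6 wants (1, 7), pool (4, 6) — not enough type-B units
Processes that can never finish: task-4 and task-6.
(3) Precisely 0 of the possible complete orderings are safe sequences.


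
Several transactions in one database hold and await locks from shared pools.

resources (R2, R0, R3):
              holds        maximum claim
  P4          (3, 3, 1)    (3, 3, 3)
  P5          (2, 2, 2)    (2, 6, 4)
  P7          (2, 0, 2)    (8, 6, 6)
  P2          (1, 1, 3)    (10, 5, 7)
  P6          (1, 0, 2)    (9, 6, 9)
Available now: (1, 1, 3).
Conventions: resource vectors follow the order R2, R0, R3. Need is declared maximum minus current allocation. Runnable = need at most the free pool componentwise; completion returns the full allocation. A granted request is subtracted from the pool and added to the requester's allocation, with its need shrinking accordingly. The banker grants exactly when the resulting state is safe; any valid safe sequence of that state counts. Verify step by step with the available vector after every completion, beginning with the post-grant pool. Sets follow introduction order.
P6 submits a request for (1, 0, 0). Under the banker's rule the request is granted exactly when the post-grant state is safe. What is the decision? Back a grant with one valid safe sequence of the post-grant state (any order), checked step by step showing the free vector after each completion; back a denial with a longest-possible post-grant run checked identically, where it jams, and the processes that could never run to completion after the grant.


DENY. Granting would leave the state unsafe.
Key observation: even finishing P4, P5 leaves just (5, 6, 6) free — too little R2 for any of the remaining processes.
On the post-grant state, P4, P5 is a maximal run — nothing extends it. Check, step by step:
  pool = (0, 1, 3)
  P4: need (0, 0, 2) fits (0, 1, 3); releases (3, 3, 1), pool now (3, 4, 4)
  P5: need (0, 4, 2) fits (3, 4, 4); releases (2, 2, 2), pool now (5, 6, 6)
  blocked: P7 wants (6, 6, 4), pool (5, 6, 6) — not enough R2
  blocked: P2 wants (9, 4, 4), pool (5, 6, 6) — not enough R2
  blocked: P6 wants (7, 6, 7), pool (5, 6, 6) — not enough R2 and R3
Had the request been granted, P7, P2 and P6 could never finish.


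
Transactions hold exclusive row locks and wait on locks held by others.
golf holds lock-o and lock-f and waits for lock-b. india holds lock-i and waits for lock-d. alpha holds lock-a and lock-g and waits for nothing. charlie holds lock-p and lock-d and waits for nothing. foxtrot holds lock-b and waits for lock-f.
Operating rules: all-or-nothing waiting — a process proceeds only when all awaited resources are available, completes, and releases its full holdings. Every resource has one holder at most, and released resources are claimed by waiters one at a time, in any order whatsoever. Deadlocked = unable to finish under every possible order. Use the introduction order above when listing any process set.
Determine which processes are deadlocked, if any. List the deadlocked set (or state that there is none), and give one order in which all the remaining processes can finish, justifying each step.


The deadlocked set is golf and foxtrot.
Key observation: the wait chain closes on itself along golf -> foxtrot -> golf; no other process is dragged down with it.
A valid finishing order for the others: charlie, india, alpha.
Walking it through:
  run charlie (it waits on nothing); releases lock-p and lock-d
  run india (all its waits — lock-d — are resolved); releases lock-i
  run alpha (it waits on nothing); releases lock-a and lock-g


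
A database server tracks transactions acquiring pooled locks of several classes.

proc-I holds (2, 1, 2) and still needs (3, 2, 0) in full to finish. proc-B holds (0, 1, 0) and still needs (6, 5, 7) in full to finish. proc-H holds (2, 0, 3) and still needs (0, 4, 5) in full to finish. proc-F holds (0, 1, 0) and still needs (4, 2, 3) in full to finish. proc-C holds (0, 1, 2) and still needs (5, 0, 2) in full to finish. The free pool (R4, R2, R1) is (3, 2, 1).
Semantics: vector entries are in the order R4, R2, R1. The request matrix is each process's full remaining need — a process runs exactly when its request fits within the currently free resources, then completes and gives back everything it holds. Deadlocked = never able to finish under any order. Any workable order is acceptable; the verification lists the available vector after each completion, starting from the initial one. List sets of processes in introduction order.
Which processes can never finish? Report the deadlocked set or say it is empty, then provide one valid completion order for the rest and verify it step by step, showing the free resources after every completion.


The deadlocked set is empty.
Key observation: starting with proc-I, each completion frees enough for the next — no one is permanently blocked.
A valid finishing order for the others: proc-I, proc-C, proc-H, proc-F, proc-B. Check, step by step:
  pool = (3, 2, 1)
  run proc-I (needs (3, 2, 0), free (3, 2, 1)); after release of (2, 1, 2) the pool is (5, 3, 3)
  run proc-C (needs (5, 0, 2), free (5, 3, 3)); after release of (0, 1, 2) the pool is (5, 4, 5)
  run proc-H (needs (0, 4, 5), free (5, 4, 5)); after release of (2, 0, 3) the pool is (7, 4, 8)
  run proc-F (needs (4, 2, 3), free (7, 4, 8)); after release of (0, 1, 0) the pool is (7, 5, 8)
  run proc-B (needs (6, 5, 7), free (7, 5, 8)); after release of (0, 1, 0) the pool is (7, 6, 8)


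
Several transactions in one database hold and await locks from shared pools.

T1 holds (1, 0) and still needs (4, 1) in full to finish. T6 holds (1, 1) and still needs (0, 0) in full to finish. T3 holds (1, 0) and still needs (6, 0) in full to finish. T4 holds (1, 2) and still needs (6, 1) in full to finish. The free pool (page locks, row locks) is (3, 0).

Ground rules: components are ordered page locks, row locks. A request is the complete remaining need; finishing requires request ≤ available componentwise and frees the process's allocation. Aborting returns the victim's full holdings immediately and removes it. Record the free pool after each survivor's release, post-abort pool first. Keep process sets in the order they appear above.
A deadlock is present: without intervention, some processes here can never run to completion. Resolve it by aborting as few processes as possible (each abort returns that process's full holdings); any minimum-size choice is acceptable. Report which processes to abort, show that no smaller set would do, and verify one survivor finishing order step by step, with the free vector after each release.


Minimum abort set: T4.
Key observation: T3 could never have finished before the abort; with (1, 2) returned by T4, it fits at step 3.
No smaller set exists: with zero aborts the deadlock remains.
The survivors complete as T1, T6, T3. Walking it through (starting from the post-abort pool):
  pool = (4, 2)
  run T1 (needs (4, 1), free (4, 2)); after release of (1, 0) the pool is (5, 2)
  run T6 (needs (0, 0), free (5, 2)); after release of (1, 1) the pool is (6, 3)
  run T3 (needs (6, 0), free (6, 3)); after release of (1, 0) the pool is (7, 3)


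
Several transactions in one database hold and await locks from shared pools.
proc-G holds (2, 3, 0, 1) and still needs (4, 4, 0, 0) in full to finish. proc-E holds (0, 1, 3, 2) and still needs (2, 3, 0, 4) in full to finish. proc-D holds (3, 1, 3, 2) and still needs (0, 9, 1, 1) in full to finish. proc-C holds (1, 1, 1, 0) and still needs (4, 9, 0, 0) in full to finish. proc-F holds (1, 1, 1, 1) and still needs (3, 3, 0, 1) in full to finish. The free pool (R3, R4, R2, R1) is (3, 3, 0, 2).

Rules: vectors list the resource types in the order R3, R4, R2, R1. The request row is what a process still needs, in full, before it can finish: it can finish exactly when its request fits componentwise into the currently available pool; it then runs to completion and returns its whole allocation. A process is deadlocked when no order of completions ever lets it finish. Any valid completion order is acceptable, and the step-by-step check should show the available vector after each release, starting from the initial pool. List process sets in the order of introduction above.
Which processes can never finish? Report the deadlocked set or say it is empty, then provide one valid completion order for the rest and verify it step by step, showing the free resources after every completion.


Deadlocked set: proc-D and proc-C.
Key observation: after proc-F, proc-G, proc-E complete, (6, 8, 4, 6) is the best the pool ever gets, yet each leftover process wants more R4.
A valid finishing order for the others: proc-F, proc-G, proc-E. Check, step by step:
  pool = (3, 3, 0, 2)
  proc-F needs (3, 3, 0, 1) <= (3, 3, 0, 2) -> finishes; pool += (1, 1, 1, 1) = (4, 4, 1, 3)
  proc-G needs (4, 4, 0, 0) <= (4, 4, 1, 3) -> finishes; pool += (2, 3, 0, 1) = (6, 7, 1, 4)
  proc-E needs (2, 3, 0, 4) <= (6, 7, 1, 4) -> finishes; pool += (0, 1, 3, 2) = (6, 8, 4, 6)
The blocked processes can never fit:
  proc-D still needs (0, 9, 1, 1) but only (6, 8, 4, 6) is free — short on R4
  proc-C still needs (4, 9, 0, 0) but only (6, 8, 4, 6) is free — short on R4


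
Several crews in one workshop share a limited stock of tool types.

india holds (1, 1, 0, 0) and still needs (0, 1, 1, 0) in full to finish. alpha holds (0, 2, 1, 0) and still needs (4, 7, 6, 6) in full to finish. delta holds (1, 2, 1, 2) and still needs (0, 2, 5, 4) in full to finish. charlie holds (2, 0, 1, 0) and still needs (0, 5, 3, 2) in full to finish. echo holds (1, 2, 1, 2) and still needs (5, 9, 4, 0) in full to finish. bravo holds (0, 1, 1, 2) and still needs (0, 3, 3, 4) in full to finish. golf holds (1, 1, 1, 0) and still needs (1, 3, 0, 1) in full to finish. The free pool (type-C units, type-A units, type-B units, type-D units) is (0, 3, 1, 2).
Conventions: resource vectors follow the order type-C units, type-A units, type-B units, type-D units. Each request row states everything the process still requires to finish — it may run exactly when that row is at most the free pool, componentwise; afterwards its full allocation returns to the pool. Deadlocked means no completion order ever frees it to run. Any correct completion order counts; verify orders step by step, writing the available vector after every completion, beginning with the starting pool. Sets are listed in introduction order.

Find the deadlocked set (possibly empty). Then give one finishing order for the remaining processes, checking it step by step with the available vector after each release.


Deadlocked set: alpha, delta, charlie, echo and bravo.
Key observation: india, golf can finish, but then (2, 5, 2, 2) is all there is, and the blocked group's type-B units demands exceed it.
One completion order for the rest: india, golf. Check, step by step:
  pool = (0, 3, 1, 2)
  india needs (0, 1, 1, 0) <= (0, 3, 1, 2) -> finishes; pool += (1, 1, 0, 0) = (1, 4, 1, 2)
  golf needs (1, 3, 0, 1) <= (1, 4, 1, 2) -> finishes; pool += (1, 1, 1, 0) = (2, 5, 2, 2)
The stuck group stays short no matter what:
  alpha still needs (4, 7, 6, 6) but only (2, 5, 2, 2) is free — short on type-C units, type-A units, type-B units and type-D units
  delta still needs (0, 2, 5, 4) but only (2, 5, 2, 2) is free — short on type-B units and type-D units
  charlie still needs (0, 5, 3, 2) but only (2, 5, 2, 2) is free — short on type-B units
  echo still needs (5, 9, 4, 0) but only (2, 5, 2, 2) is free — short on type-C units, type-A units and type-B units
  bravo still needs (0, 3, 3, 4) but only (2, 5, 2, 2) is free — short on type-B units and type-D units


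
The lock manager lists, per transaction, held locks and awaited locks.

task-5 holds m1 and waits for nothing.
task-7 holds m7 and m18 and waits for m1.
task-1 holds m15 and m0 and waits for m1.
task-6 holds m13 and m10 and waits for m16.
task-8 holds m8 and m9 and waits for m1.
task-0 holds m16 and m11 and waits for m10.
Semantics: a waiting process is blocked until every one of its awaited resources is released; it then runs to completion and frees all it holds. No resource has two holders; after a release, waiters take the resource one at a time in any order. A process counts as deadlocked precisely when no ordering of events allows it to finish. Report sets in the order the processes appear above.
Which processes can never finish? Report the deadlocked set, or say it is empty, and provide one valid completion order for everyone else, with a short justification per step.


The deadlocked set is task-6 and task-0.
Key observation: the loop task-6 -> task-0 -> task-6 blocks itself forever; no other process is dragged down with it.
The rest can finish in the order task-5, task-1, task-8, task-7.
Check, step by step:
  task-5: no waits; runs immediately, freeing m1
  run task-1 (all its waits — m1 — are resolved); releases m15 and m0
  run task-8 (all its waits — m1 — are resolved); releases m8 and m9
  run task-7 (all its waits — m1 — are resolved); releases m7 and m18


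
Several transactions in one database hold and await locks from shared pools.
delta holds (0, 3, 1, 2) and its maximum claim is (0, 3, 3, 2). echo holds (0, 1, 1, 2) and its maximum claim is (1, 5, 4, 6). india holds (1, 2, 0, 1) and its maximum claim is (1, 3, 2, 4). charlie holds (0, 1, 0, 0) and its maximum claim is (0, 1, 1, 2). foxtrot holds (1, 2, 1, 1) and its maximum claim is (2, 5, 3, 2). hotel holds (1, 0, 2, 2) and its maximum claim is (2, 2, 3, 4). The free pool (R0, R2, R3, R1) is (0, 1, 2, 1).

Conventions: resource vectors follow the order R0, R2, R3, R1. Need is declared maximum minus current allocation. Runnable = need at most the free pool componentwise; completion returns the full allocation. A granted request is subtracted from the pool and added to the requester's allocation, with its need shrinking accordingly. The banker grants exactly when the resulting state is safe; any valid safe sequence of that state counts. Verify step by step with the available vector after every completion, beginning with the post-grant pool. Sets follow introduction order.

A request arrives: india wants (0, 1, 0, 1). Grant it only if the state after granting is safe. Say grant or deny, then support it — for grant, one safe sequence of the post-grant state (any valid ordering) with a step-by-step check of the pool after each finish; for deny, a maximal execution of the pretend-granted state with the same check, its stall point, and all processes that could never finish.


GRANT: granting preserves safety; a valid post-grant sequence is delta, charlie, india, foxtrot, hotel, echo.
Key observation: even at the reduced pool (0, 0, 2, 0), delta fits immediately, so safety survives the grant.
Verifying the post-grant state step by step:
  pool = (0, 0, 2, 0)
  delta needs (0, 0, 2, 0) <= (0, 0, 2, 0) -> finishes; pool += (0, 3, 1, 2) = (0, 3, 3, 2)
  charlie needs (0, 0, 1, 2) <= (0, 3, 3, 2) -> finishes; pool += (0, 1, 0, 0) = (0, 4, 3, 2)
  india needs (0, 0, 2, 2) <= (0, 4, 3, 2) -> finishes; pool += (1, 3, 0, 2) = (1, 7, 3, 4)
  foxtrot needs (1, 3, 2, 1) <= (1, 7, 3, 4) -> finishes; pool += (1, 2, 1, 1) = (2, 9, 4, 5)
  hotel needs (1, 2, 1, 2) <= (2, 9, 4, 5) -> finishes; pool += (1, 0, 2, 2) = (3, 9, 6, 7)
  echo needs (1, 4, 3, 4) <= (3, 9, 6, 7) -> finishes; pool += (0, 1, 1, 2) = (3, 10, 7, 9)


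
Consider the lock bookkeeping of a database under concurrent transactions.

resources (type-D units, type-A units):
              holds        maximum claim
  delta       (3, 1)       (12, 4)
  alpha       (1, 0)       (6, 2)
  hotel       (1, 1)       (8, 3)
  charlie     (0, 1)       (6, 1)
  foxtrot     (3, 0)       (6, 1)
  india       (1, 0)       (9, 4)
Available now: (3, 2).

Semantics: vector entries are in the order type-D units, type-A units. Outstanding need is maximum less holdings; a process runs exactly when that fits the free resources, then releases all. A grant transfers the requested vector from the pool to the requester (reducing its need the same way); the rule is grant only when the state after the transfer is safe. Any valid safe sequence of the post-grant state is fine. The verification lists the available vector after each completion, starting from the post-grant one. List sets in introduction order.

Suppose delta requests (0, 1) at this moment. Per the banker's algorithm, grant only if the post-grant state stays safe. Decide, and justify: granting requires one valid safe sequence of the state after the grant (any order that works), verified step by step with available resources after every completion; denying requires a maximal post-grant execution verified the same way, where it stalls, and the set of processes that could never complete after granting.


DENY: after the grant no complete ordering would exist.
Key observation: after foxtrot, charlie, alpha, hotel the pool peaks at (8, 3), and each blocked process is short somewhere: delta on type-D units; india on type-A units.
Pretend the grant happened; the run foxtrot, charlie, alpha, hotel goes as far as possible. Step-by-step check:
  pool = (3, 1)
  run foxtrot (needs (3, 1), free (3, 1)); after release of (3, 0) the pool is (6, 1)
  run charlie (needs (6, 0), free (6, 1)); after release of (0, 1) the pool is (6, 2)
  run alpha (needs (5, 2), free (6, 2)); after release of (1, 0) the pool is (7, 2)
  run hotel (needs (7, 2), free (7, 2)); after release of (1, 1) the pool is (8, 3)
  delta cannot run: need (9, 2) vs free (8, 3) (insufficient type-D units)
  india cannot run: need (8, 4) vs free (8, 3) (insufficient type-A units)
Processes that could never finish after the grant: delta and india.


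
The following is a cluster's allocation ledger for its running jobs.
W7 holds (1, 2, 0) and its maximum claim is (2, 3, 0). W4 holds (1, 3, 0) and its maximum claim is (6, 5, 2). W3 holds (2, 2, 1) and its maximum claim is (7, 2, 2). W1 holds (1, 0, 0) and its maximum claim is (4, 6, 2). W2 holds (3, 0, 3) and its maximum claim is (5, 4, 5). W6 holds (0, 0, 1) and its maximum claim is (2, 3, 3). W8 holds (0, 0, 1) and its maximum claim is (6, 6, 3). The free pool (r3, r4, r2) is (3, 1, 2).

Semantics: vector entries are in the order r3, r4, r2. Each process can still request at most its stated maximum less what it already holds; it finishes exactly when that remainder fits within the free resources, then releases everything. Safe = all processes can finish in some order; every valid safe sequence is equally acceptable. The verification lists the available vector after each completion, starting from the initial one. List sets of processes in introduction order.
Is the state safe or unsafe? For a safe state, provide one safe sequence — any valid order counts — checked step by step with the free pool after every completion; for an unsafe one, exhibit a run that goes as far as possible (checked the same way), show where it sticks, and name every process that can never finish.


The state is UNSAFE.
Key observation: after W7, W6 the pool peaks at (4, 3, 3), and each blocked process is short somewhere: W4 on r3; W3 on r3; W1 on r4; W2 on r4; W8 on r3, r4.
The run W7, W6 cannot be extended any further. Verifying each step:
  pool = (3, 1, 2)
  run W7 (needs (1, 1, 0), free (3, 1, 2)); after release of (1, 2, 0) the pool is (4, 3, 2)
  run W6 (needs (2, 3, 2), free (4, 3, 2)); after release of (0, 0, 1) the pool is (4, 3, 3)
  blocked: W4 wants (5, 2, 2), pool (4, 3, 3) — not enough r3
  blocked: W3 wants (5, 0, 1), pool (4, 3, 3) — not enough r3
  blocked: W1 wants (3, 6, 2), pool (4, 3, 3) — not enough r4
  blocked: W2 wants (2, 4, 2), pool (4, 3, 3) — not enough r4
  blocked: W8 wants (6, 6, 2), pool (4, 3, 3) — not enough r3 and r4
Never able to finish: W4, W3, W1, W2 and W8.


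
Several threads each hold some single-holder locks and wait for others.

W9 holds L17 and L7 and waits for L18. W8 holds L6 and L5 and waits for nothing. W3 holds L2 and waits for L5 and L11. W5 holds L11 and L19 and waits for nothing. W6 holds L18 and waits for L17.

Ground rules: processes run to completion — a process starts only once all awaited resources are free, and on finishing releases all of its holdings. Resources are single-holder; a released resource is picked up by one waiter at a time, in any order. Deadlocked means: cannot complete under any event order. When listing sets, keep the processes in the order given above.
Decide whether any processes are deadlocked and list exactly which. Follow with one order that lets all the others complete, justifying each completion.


Deadlocked set: W9 and W6.
Key observation: the loop W9 -> W6 -> W9 blocks itself forever; no other process is dragged down with it.
A valid finishing order for the others: W5, W8, W3.
Walking it through:
  W5: no waits; runs immediately, freeing L11 and L19
  W8: no waits; runs immediately, freeing L6 and L5
  run W3 (all its waits — L5 and L11 — are resolved); releases L2


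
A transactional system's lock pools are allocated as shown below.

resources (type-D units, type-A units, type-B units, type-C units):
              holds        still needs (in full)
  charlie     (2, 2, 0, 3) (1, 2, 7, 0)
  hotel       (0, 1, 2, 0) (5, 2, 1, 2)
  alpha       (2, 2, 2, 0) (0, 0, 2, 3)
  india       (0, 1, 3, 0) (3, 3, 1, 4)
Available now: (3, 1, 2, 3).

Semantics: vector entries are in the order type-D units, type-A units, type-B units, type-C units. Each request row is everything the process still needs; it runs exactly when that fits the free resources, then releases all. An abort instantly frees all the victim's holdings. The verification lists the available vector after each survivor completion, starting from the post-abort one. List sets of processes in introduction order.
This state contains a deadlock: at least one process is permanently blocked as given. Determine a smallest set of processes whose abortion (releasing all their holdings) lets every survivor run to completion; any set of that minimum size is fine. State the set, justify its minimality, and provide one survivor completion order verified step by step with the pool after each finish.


Abort india.
Key observation: the returned (0, 1, 3, 0) from india is what brings charlie — unrunnable before, under any order — into play at step 3.
No smaller set exists: with zero aborts the deadlock remains.
One survivor order: alpha, hotel, charlie. Walking it through (post-abort pool first):
  pool = (3, 2, 5, 3)
  alpha needs (0, 0, 2, 3) <= (3, 2, 5, 3) -> finishes; pool += (2, 2, 2, 0) = (5, 4, 7, 3)
  hotel needs (5, 2, 1, 2) <= (5, 4, 7, 3) -> finishes; pool += (0, 1, 2, 0) = (5, 5, 9, 3)
  charlie needs (1, 2, 7, 0) <= (5, 5, 9, 3) -> finishes; pool += (2, 2, 0, 3) = (7, 7, 9, 6)


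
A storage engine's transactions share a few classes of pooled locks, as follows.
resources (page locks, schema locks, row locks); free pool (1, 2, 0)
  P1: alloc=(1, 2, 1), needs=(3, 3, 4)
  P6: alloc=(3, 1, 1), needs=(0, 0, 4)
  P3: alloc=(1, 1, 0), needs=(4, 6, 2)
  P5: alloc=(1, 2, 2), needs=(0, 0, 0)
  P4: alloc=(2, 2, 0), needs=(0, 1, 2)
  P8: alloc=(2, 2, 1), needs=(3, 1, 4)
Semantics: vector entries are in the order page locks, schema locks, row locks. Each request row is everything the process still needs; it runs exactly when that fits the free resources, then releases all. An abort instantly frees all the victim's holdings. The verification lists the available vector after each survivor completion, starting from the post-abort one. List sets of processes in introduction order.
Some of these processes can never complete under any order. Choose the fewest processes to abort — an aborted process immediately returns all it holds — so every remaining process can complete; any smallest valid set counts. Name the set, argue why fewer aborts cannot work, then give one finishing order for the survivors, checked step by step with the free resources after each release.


The answer: abort P1 and P6.
Key observation: the deadlocked P8 becomes finishable only because P1 and P6 released (4, 3, 2); it completes at step 4 below.
Why nothing smaller works — every single abort fails: P1 alone leaves P6 blocked (short on row locks); P6 alone leaves P1 blocked (short on row locks); P3 alone leaves P1 blocked (short on row locks); P5 alone leaves P1 blocked (short on row locks); P4 alone leaves P1 blocked (short on row locks); P8 alone leaves P1 blocked (short on row locks).
The survivors complete as P4, P3, P5, P8. Check, step by step (starting from the post-abort pool):
  pool = (5, 5, 2)
  P4: need (0, 1, 2) fits (5, 5, 2); releases (2, 2, 0), pool now (7, 7, 2)
  P3: need (4, 6, 2) fits (7, 7, 2); releases (1, 1, 0), pool now (8, 8, 2)
  P5: need (0, 0, 0) fits (8, 8, 2); releases (1, 2, 2), pool now (9, 10, 4)
  P8: need (3, 1, 4) fits (9, 10, 4); releases (2, 2, 1), pool now (11, 12, 5)


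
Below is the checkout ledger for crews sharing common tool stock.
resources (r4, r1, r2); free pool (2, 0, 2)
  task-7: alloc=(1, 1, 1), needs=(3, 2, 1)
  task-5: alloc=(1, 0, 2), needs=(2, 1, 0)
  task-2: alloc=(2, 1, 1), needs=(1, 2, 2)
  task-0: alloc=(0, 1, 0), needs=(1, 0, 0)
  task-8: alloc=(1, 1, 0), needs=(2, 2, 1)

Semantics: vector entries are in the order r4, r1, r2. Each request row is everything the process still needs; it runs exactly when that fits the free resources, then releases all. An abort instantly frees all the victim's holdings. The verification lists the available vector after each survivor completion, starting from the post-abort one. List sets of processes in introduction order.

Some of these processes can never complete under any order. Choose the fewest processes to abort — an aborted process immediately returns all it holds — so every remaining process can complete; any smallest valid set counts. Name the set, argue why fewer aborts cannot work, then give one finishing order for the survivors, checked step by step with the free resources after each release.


Minimum abort set: task-2.
Key observation: aborting task-2 returns (2, 1, 1), and task-8 — hopeless before — runs at step 2 with the returned capacity in the pool.
Minimality: the empty abort set fails — the state is deadlocked as it stands.
The survivors complete as task-0, task-8, task-5, task-7. Step-by-step check (starting from the post-abort pool):
  pool = (4, 1, 3)
  task-0: need (1, 0, 0) fits (4, 1, 3); releases (0, 1, 0), pool now (4, 2, 3)
  task-8: need (2, 2, 1) fits (4, 2, 3); releases (1, 1, 0), pool now (5, 3, 3)
  task-5: need (2, 1, 0) fits (5, 3, 3); releases (1, 0, 2), pool now (6, 3, 5)
  task-7: need (3, 2, 1) fits (6, 3, 5); releases (1, 1, 1), pool now (7, 4, 6)


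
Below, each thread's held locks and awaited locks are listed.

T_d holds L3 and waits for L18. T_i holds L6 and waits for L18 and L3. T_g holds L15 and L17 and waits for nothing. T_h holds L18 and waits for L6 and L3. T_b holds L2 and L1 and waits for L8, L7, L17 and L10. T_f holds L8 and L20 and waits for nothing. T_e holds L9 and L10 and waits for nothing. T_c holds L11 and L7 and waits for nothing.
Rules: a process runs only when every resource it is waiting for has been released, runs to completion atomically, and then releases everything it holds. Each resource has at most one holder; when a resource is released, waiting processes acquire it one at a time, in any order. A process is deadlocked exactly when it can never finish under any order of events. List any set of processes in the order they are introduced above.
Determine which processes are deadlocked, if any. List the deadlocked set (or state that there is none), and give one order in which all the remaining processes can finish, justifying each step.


Deadlocked set: T_d, T_i and T_h.
Key observation: the cycle T_d -> T_h -> T_d can never break — each member waits on the next; T_i is caught in further circular waits.
A valid finishing order for the others: T_c, T_g, T_f, T_e, T_b.
Verifying each step:
  run T_c (it waits on nothing); releases L11 and L7
  run T_g (it waits on nothing); releases L15 and L17
  run T_f (it waits on nothing); releases L8 and L20
  run T_e (it waits on nothing); releases L9 and L10
  run T_b (all its waits — L8, L7, L17 and L10 — are resolved); releases L2 and L1


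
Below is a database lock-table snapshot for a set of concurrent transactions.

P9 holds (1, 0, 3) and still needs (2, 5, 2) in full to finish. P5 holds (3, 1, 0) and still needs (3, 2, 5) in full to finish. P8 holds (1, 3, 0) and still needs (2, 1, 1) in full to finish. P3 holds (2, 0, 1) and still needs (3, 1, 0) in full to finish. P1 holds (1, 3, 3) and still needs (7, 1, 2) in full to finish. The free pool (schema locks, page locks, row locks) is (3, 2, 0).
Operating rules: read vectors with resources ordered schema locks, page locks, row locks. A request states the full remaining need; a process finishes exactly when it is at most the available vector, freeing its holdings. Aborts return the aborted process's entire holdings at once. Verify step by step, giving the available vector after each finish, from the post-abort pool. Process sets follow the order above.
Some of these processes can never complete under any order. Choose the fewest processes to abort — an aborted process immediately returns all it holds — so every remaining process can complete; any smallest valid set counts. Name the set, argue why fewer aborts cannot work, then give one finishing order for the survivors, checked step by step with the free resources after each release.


Minimum abort set: P1.
Key observation: the deadlocked P9 becomes finishable only because P1 released (1, 3, 3); it completes at step 1 below.
Minimality: the empty abort set fails — the state is deadlocked as it stands.
Survivors finish in the order: P9, P5, P8, P3. Step-by-step check (pool after the aborts first):
  pool = (4, 5, 3)
  P9: need (2, 5, 2) fits (4, 5, 3); releases (1, 0, 3), pool now (5, 5, 6)
  P5: need (3, 2, 5) fits (5, 5, 6); releases (3, 1, 0), pool now (8, 6, 6)
  P8: need (2, 1, 1) fits (8, 6, 6); releases (1, 3, 0), pool now (9, 9, 6)
  P3: need (3, 1, 0) fits (9, 9, 6); releases (2, 0, 1), pool now (11, 9, 7)


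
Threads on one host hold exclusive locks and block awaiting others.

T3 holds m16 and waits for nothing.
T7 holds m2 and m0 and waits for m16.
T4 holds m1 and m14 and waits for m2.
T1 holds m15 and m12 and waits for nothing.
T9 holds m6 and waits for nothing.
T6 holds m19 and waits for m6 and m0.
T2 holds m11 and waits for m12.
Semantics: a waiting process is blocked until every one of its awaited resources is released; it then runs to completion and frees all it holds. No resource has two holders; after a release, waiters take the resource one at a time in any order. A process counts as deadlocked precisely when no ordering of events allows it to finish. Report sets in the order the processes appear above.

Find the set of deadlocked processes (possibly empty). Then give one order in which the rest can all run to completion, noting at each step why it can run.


The deadlocked set is empty.
Key observation: no waiting chain loops back on itself — every chain ends at a process that waits on nothing, so everyone eventually runs.
The rest can finish in the order T3, T1, T7, T9, T4, T6, T2.
Step-by-step check:
  T3 waits on nothing -> runs at once and releases m16
  T1 waits on nothing -> runs at once and releases m15 and m12
  run T7 (all its waits — m16 — are resolved); releases m2 and m0
  T9 waits on nothing -> runs at once and releases m6
  run T4 (all its waits — m2 — are resolved); releases m1 and m14
  run T6 (all its waits — m6 and m0 — are resolved); releases m19
  run T2 (all its waits — m12 — are resolved); releases m11
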